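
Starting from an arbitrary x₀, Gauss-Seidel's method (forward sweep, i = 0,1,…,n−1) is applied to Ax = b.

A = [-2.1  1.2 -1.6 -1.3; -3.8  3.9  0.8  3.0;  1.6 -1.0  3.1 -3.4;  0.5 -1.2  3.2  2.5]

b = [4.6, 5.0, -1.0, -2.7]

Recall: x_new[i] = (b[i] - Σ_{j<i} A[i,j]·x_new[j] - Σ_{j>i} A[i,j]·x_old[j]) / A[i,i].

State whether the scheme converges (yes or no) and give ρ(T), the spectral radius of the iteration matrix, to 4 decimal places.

Split A = D + L + U, D = diag(-2.1, 3.9, 3.1, 2.5).
Gauss-Seidel: T = -(D+L)⁻¹U, row 0 first, T[0,1] = -(1.2)/(-2.1) = +0.5714; later rows by forward substitution.
  T[0,:] = [+0.0000 +0.5714 -0.7619 -0.6190]
  T[1,:] = [+0.0000 +0.5568 -0.9475 -1.3724]
  T[2,:] = [+0.0000 -0.1153 +0.0876 +0.9736]
  T[3,:] = [+0.0000 +0.3006 -0.4145 -1.7811]
|eigenvalues of T|: 1.4031, 0.3231, 0.0567, 0.0000.
spectral radius ρ = 1.4031; 1.4031 > 1 ⇒ diverges.

no, ρ = 1.4031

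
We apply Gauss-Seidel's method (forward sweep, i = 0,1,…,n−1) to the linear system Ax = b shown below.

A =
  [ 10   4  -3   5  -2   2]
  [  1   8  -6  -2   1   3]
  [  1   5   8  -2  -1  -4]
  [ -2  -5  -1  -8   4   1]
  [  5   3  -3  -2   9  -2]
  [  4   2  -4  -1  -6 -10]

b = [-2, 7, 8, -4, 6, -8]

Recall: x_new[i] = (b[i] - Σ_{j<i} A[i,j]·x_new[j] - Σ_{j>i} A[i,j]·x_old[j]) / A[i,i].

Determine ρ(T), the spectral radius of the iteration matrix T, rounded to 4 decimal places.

1.4558

Diagonal D = diag(10, 8, 8, -8, 9, -10); L, U strict lower/upper.
GS T = -(D+L)⁻¹U: row 0 first, T[0,4] = -(-2)/(10) = +0.2000; later rows by forward substitution.
  T[0,:] = [+0.0000, -0.4000, +0.3000, -0.5000, +0.2000, -0.2000]
  T[1,:] = [+0.0000, +0.0500, +0.7125, +0.3125, -0.1500, -0.3500]
  T[2,:] = [+0.0000, +0.0188, -0.4828, +0.1172, +0.1938, +0.7438]
  T[3,:] = [+0.0000, +0.0664, -0.4600, -0.0850, +0.5195, +0.3008]
  T[4,:] = [+0.0000, +0.2266, -0.6673, +0.1938, +0.1189, +0.7648]
  T[5,:] = [+0.0000, -0.3001, +0.9020, -0.2922, -0.1508, -0.9364]
eigenvalue magnitudes: 1.4558, 0.2513, 0.2513, 0.1904, 0.1904, 0.0000.
spectral radius ρ = 1.4558; 1.4558 > 1: divergent.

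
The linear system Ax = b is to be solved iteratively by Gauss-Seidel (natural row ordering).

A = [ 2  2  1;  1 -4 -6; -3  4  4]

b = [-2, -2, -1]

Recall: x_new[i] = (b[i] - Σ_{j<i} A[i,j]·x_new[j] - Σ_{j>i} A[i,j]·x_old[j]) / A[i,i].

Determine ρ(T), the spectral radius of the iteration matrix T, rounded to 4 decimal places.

A = D + L + U where D = diag(2, -4, 4).
GS T = -(D+L)⁻¹U: row 0 first, T[0,2] = -(1)/(2) = -0.5000; later rows by forward substitution.
  T[0,:] = [+0.0000  -1.0000  -0.5000]
  T[1,:] = [+0.0000  -0.2500  -1.6250]
  T[2,:] = [+0.0000  -0.5000  +1.2500]
moduli |λ_i(T)| = 1.6726, 0.6726, 0.0000.
ρ(T) = max|λ| = 1.6726; 1.6726 > 1, so it fails to converge.

1.6726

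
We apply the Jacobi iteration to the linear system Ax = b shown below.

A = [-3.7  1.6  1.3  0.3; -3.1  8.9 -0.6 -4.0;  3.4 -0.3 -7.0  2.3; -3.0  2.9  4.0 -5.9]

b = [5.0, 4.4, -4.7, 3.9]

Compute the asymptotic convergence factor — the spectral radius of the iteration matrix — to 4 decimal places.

0.9239

Let D = diag(-3.7, 8.9, -7, -5.9); L, U the strict triangles.
Jacobi T = -D⁻¹(L+U): T[3,1] = -(2.9)/(-5.9) = +0.4915; T[3,3] = 0.
  T[0,:] = [+0.0000, +0.4324, +0.3514, +0.0811]
  T[1,:] = [+0.3483, +0.0000, +0.0674, +0.4494]
  T[2,:] = [+0.4857, -0.0429, +0.0000, +0.3286]
  T[3,:] = [-0.5085, +0.4915, +0.6780, +0.0000]
|eigenvalues of T|: 0.9239, 0.7729, 0.1266, 0.1266.
ρ(T) = max|λ| = 0.9239; 0.9239 < 1, so it converges for any x₀.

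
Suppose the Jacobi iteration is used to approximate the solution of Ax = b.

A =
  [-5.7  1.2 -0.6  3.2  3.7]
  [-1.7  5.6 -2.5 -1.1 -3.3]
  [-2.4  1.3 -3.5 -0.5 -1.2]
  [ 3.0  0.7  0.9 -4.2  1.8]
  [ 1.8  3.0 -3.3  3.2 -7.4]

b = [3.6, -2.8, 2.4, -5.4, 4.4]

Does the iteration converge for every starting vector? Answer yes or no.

no

Let D = diag(-5.7, 5.6, -3.5, -4.2, -7.4); L, U the strict triangles.
Jacobi T = -D⁻¹(L+U): T[4,1] = -(3)/(-7.4) = +0.4054; T[4,4] = 0.
  T[0,:] = [+0.0000  +0.2105  -0.1053  +0.5614  +0.6491]
  T[1,:] = [+0.3036  +0.0000  +0.4464  +0.1964  +0.5893]
  T[2,:] = [-0.6857  +0.3714  +0.0000  -0.1429  -0.3429]
  T[3,:] = [+0.7143  +0.1667  +0.2143  +0.0000  +0.4286]
  T[4,:] = [+0.2432  +0.4054  -0.4459  +0.4324  +0.0000]
|eigenvalues of T|: 1.2530, 0.7568, 0.7568, 0.4089, 0.1573.
ρ = 1.2530; 1.2530 > 1 ⇒ diverges.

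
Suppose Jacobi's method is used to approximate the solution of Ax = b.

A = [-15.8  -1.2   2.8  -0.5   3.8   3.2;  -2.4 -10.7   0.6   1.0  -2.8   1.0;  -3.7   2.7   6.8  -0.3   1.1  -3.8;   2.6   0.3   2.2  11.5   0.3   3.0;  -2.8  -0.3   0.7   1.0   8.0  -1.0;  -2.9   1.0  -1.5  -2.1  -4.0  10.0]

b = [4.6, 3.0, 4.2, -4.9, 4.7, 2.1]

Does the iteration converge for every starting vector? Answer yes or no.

yes

A = D + L + U where D = diag(-15.8, -10.7, 6.8, 11.5, 8, 10).
Jacobi: T = -D⁻¹(L+U), T[2,4] = -(1.1)/(6.8) = -0.1618; T[2,2] = 0.
  T[0,:] = [+0.0000  -0.0759  +0.1772  -0.0316  +0.2405  +0.2025]
  T[1,:] = [-0.2243  +0.0000  +0.0561  +0.0935  -0.2617  +0.0935]
  T[2,:] = [+0.5441  -0.3971  +0.0000  +0.0441  -0.1618  +0.5588]
  T[3,:] = [-0.2261  -0.0261  -0.1913  +0.0000  -0.0261  -0.2609]
  T[4,:] = [+0.3500  +0.0375  -0.0875  -0.1250  +0.0000  +0.1250]
  T[5,:] = [+0.2900  -0.1000  +0.1500  +0.2100  +0.4000  +0.0000]
|λ(T)| sorted: 0.6832, 0.5474, 0.3270, 0.3270, 0.2394, 0.0452.
ρ(T) = max|λ| = 0.6832; 0.6832 < 1: convergent.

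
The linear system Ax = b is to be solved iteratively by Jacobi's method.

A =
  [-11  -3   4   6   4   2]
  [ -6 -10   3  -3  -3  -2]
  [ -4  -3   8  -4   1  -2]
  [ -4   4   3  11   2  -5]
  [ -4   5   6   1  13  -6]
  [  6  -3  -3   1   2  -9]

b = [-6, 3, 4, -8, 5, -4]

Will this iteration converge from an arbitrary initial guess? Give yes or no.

Split A = D + L + U, D = diag(-11, -10, 8, 11, 13, -9).
Jacobi T = -D⁻¹(L+U): T[1,5] = -(-2)/(-10) = -0.2000; T[1,1] = 0.
  T[0,:] = [+0.0000  -0.2727  +0.3636  +0.5455  +0.3636  +0.1818]
  T[1,:] = [-0.6000  +0.0000  +0.3000  -0.3000  -0.3000  -0.2000]
  T[2,:] = [+0.5000  +0.3750  +0.0000  +0.5000  -0.1250  +0.2500]
  T[3,:] = [+0.3636  -0.3636  -0.2727  +0.0000  -0.1818  +0.4545]
  T[4,:] = [+0.3077  -0.3846  -0.4615  -0.0769  +0.0000  +0.4615]
  T[5,:] = [+0.6667  -0.3333  -0.3333  +0.1111  +0.2222  +0.0000]
moduli |λ_i(T)| = 1.1680, 0.7240, 0.5236, 0.5236, 0.4845, 0.0369.
spectral radius ρ = 1.1680; 1.1680 > 1: divergent.

no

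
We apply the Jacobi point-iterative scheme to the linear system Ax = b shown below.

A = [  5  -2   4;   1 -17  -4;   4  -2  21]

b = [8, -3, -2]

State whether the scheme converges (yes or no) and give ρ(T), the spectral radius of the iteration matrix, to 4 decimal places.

yes, ρ = 0.4299

Split A = D + L + U, D = diag(5, -17, 21).
T_J = -D⁻¹(L+U): T[0,2] = -(4)/(5) = -0.8000; T[0,0] = 0.
  T[0,:] = [+0.0000 +0.4000 -0.8000]
  T[1,:] = [+0.0588 +0.0000 -0.2353]
  T[2,:] = [-0.1905 +0.0952 +0.0000]
|eigenvalues of T|: 0.4299, 0.3371, 0.0928.
ρ = 0.4299; 0.4299 < 1, so it converges for any x₀.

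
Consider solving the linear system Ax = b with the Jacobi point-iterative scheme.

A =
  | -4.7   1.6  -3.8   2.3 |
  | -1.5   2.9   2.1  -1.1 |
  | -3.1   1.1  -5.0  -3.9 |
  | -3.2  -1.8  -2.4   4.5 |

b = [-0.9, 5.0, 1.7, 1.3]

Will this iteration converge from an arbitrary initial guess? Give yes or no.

no

Split A = D + L + U, D = diag(-4.7, 2.9, -5, 4.5).
T_J = -D⁻¹(L+U): T[3,1] = -(-1.8)/(4.5) = +0.4000; T[3,3] = 0.
  T[0,:] = [+0.0000, +0.3404, -0.8085, +0.4894]
  T[1,:] = [+0.5172, +0.0000, -0.7241, +0.3793]
  T[2,:] = [-0.6200, +0.2200, +0.0000, -0.7800]
  T[3,:] = [+0.7111, +0.4000, +0.5333, +0.0000]
moduli |λ_i(T)| = 1.2233, 0.7251, 0.7251, 0.5391.
ρ = 1.2233; 1.2233 > 1, so it fails to converge.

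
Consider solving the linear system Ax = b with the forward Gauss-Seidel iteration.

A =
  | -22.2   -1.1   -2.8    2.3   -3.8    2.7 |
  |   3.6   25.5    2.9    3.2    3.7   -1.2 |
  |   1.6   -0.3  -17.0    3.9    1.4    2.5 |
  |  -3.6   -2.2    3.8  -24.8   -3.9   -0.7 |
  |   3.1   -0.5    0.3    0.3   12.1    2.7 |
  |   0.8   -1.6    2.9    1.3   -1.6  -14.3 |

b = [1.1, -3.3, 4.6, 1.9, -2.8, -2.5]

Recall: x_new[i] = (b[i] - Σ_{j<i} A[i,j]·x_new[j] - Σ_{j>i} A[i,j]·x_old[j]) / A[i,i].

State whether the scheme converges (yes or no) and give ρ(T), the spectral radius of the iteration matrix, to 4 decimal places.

yes, ρ = 0.1838

Split A = D + L + U, D = diag(-22.2, 25.5, -17, -24.8, 12.1, -14.3).
Gauss-Seidel: T = -(D+L)⁻¹U, row 0 first, T[0,5] = -(2.7)/(-22.2) = +0.1216; later rows by forward substitution.
  T[0,:] = [+0.0000 -0.0495 -0.1261 +0.1036 -0.1712 +0.1216]
  T[1,:] = [+0.0000 +0.0070 -0.0959 -0.1401 -0.1209 +0.0299]
  T[2,:] = [+0.0000 -0.0048 -0.0102 +0.2416 +0.0684 +0.1580]
  T[3,:] = [+0.0000 +0.0058 +0.0253 +0.0344 -0.1112 -0.0243]
  T[4,:] = [+0.0000 +0.0130 +0.0280 -0.0392 +0.0399 -0.2564]
  T[5,:] = [+0.0000 -0.0054 +0.0008 +0.0780 +0.0032 +0.0620]
eigenvalue magnitudes: 0.1838, 0.0828, 0.0828, 0.0449, 0.0449, 0.0000.
ρ(T) = max|λ| = 0.1838; 0.1838 < 1, so it converges for any x₀.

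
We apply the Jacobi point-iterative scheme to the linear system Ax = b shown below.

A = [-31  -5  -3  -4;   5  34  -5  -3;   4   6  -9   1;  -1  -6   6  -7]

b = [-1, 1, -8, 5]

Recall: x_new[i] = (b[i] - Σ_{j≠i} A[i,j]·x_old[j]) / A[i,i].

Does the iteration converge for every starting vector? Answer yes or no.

Diagonal D = diag(-31, 34, -9, -7); L, U strict lower/upper.
Jacobi: T = -D⁻¹(L+U), T[2,0] = -(4)/(-9) = +0.4444; T[2,2] = 0.
  T[0,:] = [+0.0000, -0.1613, -0.0968, -0.1290]
  T[1,:] = [-0.1471, +0.0000, +0.1471, +0.0882]
  T[2,:] = [+0.4444, +0.6667, +0.0000, +0.1111]
  T[3,:] = [-0.1429, -0.8571, +0.8571, +0.0000]
|roots of det(T-λI)|: 0.4488, 0.2940, 0.1978, 0.1978.
ρ = 0.4488; 0.4488 < 1: convergent.

yes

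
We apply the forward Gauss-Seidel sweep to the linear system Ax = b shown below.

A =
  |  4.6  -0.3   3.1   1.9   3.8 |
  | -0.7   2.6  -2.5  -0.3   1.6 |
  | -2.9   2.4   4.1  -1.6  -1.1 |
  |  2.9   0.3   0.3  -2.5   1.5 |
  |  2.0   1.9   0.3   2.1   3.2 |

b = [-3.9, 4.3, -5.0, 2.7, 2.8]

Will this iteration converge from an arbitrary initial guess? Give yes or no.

no

Write A = D+L+U with D = diag(4.6, 2.6, 4.1, -2.5, 3.2).
GS T = -(D+L)⁻¹U: row 0 first, T[0,2] = -(3.1)/(4.6) = -0.6739; later rows by forward substitution.
  T[0,:] = [+0.0000 +0.0652 -0.6739 -0.4130 -0.8261]
  T[1,:] = [+0.0000 +0.0176 +0.7801 +0.0042 -0.8378]
  T[2,:] = [+0.0000 +0.0359 -0.9333 +0.0956 +0.1744]
  T[3,:] = [+0.0000 +0.0821 -0.8001 -0.4672 -0.4379]
  T[4,:] = [+0.0000 -0.1084 +0.5706 +0.5533 +1.2847]
moduli |λ_i(T)| = 1.2118, 0.9695, 0.3621, 0.0216, 0.0000.
ρ(T) = max|λ| = 1.2118; 1.2118 > 1, so it fails to converge.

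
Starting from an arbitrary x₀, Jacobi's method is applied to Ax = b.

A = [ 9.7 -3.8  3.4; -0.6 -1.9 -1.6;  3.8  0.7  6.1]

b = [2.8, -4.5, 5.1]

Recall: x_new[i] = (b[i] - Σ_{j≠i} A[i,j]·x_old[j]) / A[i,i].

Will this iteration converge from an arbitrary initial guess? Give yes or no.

yes

Write A = D+L+U with D = diag(9.7, -1.9, 6.1).
Jacobi T = -D⁻¹(L+U): T[0,2] = -(3.4)/(9.7) = -0.3505; T[0,0] = 0.
  T[0,:] = [+0.0000, +0.3918, -0.3505]
  T[1,:] = [-0.3158, +0.0000, -0.8421]
  T[2,:] = [-0.6230, -0.1148, +0.0000]
|λ(T)| sorted: 0.6870, 0.5298, 0.5298.
ρ = 0.6870; 0.6870 < 1: convergent.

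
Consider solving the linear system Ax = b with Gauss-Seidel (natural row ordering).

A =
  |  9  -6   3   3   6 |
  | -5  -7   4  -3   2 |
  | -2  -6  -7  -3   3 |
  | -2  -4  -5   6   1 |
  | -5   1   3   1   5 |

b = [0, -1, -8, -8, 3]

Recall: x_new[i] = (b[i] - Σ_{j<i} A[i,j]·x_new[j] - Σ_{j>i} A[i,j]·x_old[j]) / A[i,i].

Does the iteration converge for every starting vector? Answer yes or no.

Diagonal D = diag(9, -7, -7, 6, 5); L, U strict lower/upper.
GS T = -(D+L)⁻¹U: row 0 first, T[0,2] = -(3)/(9) = -0.3333; later rows by forward substitution.
  T[0,:] = [+0.0000, +0.6667, -0.3333, -0.3333, -0.6667]
  T[1,:] = [+0.0000, -0.4762, +0.8095, -0.1905, +0.7619]
  T[2,:] = [+0.0000, +0.2177, -0.5986, -0.1701, -0.0340]
  T[3,:] = [+0.0000, +0.0862, -0.0703, -0.3798, +0.0907]
  T[4,:] = [+0.0000, +0.6141, -0.1220, -0.1172, -0.8168]
eigenvalue magnitudes: 1.4697, 0.6503, 0.2606, 0.1092, 0.0000.
spectral radius ρ = 1.4697; 1.4697 > 1 ⇒ diverges.

no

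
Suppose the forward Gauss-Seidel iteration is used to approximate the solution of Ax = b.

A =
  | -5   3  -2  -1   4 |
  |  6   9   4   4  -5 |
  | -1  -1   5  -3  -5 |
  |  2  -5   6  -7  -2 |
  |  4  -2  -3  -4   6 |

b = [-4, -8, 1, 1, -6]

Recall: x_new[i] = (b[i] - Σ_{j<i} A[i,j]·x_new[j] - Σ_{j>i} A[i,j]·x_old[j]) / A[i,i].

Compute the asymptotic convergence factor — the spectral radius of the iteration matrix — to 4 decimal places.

Split A = D + L + U, D = diag(-5, 9, 5, -7, 6).
Gauss-Seidel: T = -(D+L)⁻¹U, row 0 first, T[0,2] = -(-2)/(-5) = -0.4000; later rows by forward substitution.
  T[0,:] = [+0.0000  +0.6000  -0.4000  -0.2000  +0.8000]
  T[1,:] = [+0.0000  -0.4000  -0.1778  -0.3111  +0.0222]
  T[2,:] = [+0.0000  +0.0400  -0.1156  +0.4978  +1.1644]
  T[3,:] = [+0.0000  +0.4914  -0.0863  +0.5917  +0.9251]
  T[4,:] = [+0.0000  -0.1857  +0.0921  +0.6730  +0.6730]
|λ(T)| sorted: 1.4059, 0.5058, 0.5058, 0.0847, 0.0000.
ρ(T) = max|λ| = 1.4059; 1.4059 > 1 ⇒ diverges.

1.4059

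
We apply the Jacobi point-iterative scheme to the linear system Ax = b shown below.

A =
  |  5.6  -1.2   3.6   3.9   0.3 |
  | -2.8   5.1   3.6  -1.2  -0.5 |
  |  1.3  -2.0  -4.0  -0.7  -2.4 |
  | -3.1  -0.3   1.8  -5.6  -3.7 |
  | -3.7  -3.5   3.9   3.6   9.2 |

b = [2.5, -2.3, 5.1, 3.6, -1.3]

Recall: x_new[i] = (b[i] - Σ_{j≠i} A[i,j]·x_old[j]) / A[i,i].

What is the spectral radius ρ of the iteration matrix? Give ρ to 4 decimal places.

Let D = diag(5.6, 5.1, -4, -5.6, 9.2); L, U the strict triangles.
T_J = -D⁻¹(L+U): T[1,0] = -(-2.8)/(5.1) = +0.5490; T[1,1] = 0.
  T[0,:] = [+0.0000, +0.2143, -0.6429, -0.6964, -0.0536]
  T[1,:] = [+0.5490, +0.0000, -0.7059, +0.2353, +0.0980]
  T[2,:] = [+0.3250, -0.5000, +0.0000, -0.1750, -0.6000]
  T[3,:] = [-0.5536, -0.0536, +0.3214, +0.0000, -0.6607]
  T[4,:] = [+0.4022, +0.3804, -0.4239, -0.3913, +0.0000]
|λ(T)| sorted: 1.1311, 0.8214, 0.5695, 0.5695, 0.5010.
spectral radius ρ = 1.1311; 1.1311 > 1, so it fails to converge.

1.1311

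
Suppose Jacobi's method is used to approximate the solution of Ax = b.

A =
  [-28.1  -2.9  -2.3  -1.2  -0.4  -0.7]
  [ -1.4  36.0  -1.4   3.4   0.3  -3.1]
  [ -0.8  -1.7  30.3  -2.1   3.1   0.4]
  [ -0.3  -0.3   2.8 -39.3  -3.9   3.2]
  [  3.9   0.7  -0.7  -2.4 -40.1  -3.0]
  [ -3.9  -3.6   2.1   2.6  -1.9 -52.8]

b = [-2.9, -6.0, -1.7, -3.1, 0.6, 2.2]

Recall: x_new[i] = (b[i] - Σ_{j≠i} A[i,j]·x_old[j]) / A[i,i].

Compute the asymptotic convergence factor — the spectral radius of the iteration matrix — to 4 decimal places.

0.1991

A = D + L + U where D = diag(-28.1, 36, 30.3, -39.3, -40.1, -52.8).
Jacobi T = -D⁻¹(L+U): T[1,5] = -(-3.1)/(36) = +0.0861; T[1,1] = 0.
  T[0,:] = [+0.0000, -0.1032, -0.0819, -0.0427, -0.0142, -0.0249]
  T[1,:] = [+0.0389, +0.0000, +0.0389, -0.0944, -0.0083, +0.0861]
  T[2,:] = [+0.0264, +0.0561, +0.0000, +0.0693, -0.1023, -0.0132]
  T[3,:] = [-0.0076, -0.0076, +0.0712, +0.0000, -0.0992, +0.0814]
  T[4,:] = [+0.0973, +0.0175, -0.0175, -0.0599, +0.0000, -0.0748]
  T[5,:] = [-0.0739, -0.0682, +0.0398, +0.0492, -0.0360, +0.0000]
eigenvalue magnitudes: 0.1991, 0.1168, 0.1168, 0.0795, 0.0795, 0.0009.
ρ = 0.1991; 0.1991 < 1: convergent.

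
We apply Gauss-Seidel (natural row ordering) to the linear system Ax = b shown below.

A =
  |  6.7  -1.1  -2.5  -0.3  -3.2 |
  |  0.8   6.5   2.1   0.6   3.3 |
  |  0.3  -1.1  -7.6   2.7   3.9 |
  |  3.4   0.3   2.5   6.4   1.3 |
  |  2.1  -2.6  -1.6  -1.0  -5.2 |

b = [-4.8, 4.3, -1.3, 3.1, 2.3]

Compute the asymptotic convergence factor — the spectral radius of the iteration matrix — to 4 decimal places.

A = D + L + U where D = diag(6.7, 6.5, -7.6, 6.4, -5.2).
GS T = -(D+L)⁻¹U: row 0 first, T[0,3] = -(-0.3)/(6.7) = +0.0448; later rows by forward substitution.
  T[0,:] = [+0.0000  +0.1642  +0.3731  +0.0448  +0.4776]
  T[1,:] = [+0.0000  -0.0202  -0.3690  -0.0978  -0.5665]
  T[2,:] = [+0.0000  +0.0094  +0.0681  +0.3712  +0.6140]
  T[3,:] = [+0.0000  -0.0899  -0.2075  -0.1642  -0.6701]
  T[4,:] = [+0.0000  +0.0908  +0.3541  -0.0156  +0.4161]
|roots of det(T-λI)|: 0.5050, 0.3807, 0.0897, 0.0897, 0.0000.
ρ = 0.5050; 0.5050 < 1, so it converges for any x₀.

0.5050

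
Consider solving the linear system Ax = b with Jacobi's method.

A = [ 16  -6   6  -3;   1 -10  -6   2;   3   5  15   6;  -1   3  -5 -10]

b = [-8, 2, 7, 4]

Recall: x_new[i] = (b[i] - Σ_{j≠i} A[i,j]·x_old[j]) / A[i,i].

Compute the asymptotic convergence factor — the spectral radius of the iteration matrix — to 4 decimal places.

Diagonal D = diag(16, -10, 15, -10); L, U strict lower/upper.
T_J = -D⁻¹(L+U): T[0,2] = -(6)/(16) = -0.3750; T[0,0] = 0.
  T[0,:] = [+0.0000  +0.3750  -0.3750  +0.1875]
  T[1,:] = [+0.1000  +0.0000  -0.6000  +0.2000]
  T[2,:] = [-0.2000  -0.3333  +0.0000  -0.4000]
  T[3,:] = [-0.1000  +0.3000  -0.5000  +0.0000]
|λ(T)| sorted: 0.8644, 0.4265, 0.4265, 0.0135.
spectral radius ρ = 0.8644; 0.8644 < 1 ⇒ converges.

0.8644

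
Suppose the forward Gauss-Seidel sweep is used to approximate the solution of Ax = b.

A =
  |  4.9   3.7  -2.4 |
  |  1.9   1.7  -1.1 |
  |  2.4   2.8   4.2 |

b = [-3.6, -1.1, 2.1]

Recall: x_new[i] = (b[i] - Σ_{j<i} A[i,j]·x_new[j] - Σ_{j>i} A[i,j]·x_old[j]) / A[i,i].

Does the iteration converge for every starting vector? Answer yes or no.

Write A = D+L+U with D = diag(4.9, 1.7, 4.2).
T_GS = -(D+L)⁻¹U: row 0 first, T[0,1] = -(3.7)/(4.9) = -0.7551; later rows by forward substitution.
  T[0,:] = [+0.0000  -0.7551  +0.4898]
  T[1,:] = [+0.0000  +0.8439  +0.0996]
  T[2,:] = [+0.0000  -0.1311  -0.3463]
|eigenvalues of T|: 0.8329, 0.3352, 0.0000.
ρ(T) = max|λ| = 0.8329; 0.8329 < 1, so it converges for any x₀.

yes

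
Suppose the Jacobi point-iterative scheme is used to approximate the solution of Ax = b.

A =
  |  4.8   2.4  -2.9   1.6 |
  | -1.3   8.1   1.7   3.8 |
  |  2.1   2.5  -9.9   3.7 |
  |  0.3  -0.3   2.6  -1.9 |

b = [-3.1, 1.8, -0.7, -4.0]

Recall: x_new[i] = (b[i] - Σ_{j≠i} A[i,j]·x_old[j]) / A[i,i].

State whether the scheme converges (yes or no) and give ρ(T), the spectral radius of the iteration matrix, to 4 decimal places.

Let D = diag(4.8, 8.1, -9.9, -1.9); L, U the strict triangles.
Jacobi T = -D⁻¹(L+U): T[0,3] = -(1.6)/(4.8) = -0.3333; T[0,0] = 0.
  T[0,:] = [+0.0000  -0.5000  +0.6042  -0.3333]
  T[1,:] = [+0.1605  +0.0000  -0.2099  -0.4691]
  T[2,:] = [+0.2121  +0.2525  +0.0000  +0.3737]
  T[3,:] = [+0.1579  -0.1579  +1.3684  +0.0000]
|eigenvalues of T|: 0.8668, 0.7009, 0.3276, 0.3276.
ρ(T) = max|λ| = 0.8668; 0.8668 < 1, so it converges for any x₀.

yes, ρ = 0.8668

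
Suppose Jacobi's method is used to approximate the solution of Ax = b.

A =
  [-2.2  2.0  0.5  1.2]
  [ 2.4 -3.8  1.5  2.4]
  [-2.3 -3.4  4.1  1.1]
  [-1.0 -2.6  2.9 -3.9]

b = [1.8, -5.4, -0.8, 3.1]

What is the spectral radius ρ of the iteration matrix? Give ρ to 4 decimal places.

1.1405

Write A = D+L+U with D = diag(-2.2, -3.8, 4.1, -3.9).
T_J = -D⁻¹(L+U): T[1,3] = -(2.4)/(-3.8) = +0.6316; T[1,1] = 0.
  T[0,:] = [+0.0000, +0.9091, +0.2273, +0.5455]
  T[1,:] = [+0.6316, +0.0000, +0.3947, +0.6316]
  T[2,:] = [+0.5610, +0.8293, +0.0000, -0.2683]
  T[3,:] = [-0.2564, -0.6667, +0.7436, +0.0000]
eigenvalue magnitudes: 1.1405, 0.8551, 0.8551, 0.7257.
spectral radius ρ = 1.1405; 1.1405 > 1, so it fails to converge.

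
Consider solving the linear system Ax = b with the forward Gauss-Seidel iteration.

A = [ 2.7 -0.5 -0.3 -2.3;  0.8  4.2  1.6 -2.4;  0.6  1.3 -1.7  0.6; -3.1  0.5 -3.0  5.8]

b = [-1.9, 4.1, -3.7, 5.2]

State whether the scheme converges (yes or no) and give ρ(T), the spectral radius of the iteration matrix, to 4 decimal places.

Write A = D+L+U with D = diag(2.7, 4.2, -1.7, 5.8).
GS T = -(D+L)⁻¹U: row 0 first, T[0,3] = -(-2.3)/(2.7) = +0.8519; later rows by forward substitution.
  T[0,:] = [+0.0000  +0.1852  +0.1111  +0.8519]
  T[1,:] = [+0.0000  -0.0353  -0.4021  +0.4092]
  T[2,:] = [+0.0000  +0.0384  -0.2683  +0.9665]
  T[3,:] = [+0.0000  +0.1219  -0.0447  +0.9199]
eigenvalue magnitudes: 0.8922, 0.3221, 0.0463, 0.0000.
ρ = 0.8922; 0.8922 < 1 ⇒ converges.

yes, ρ = 0.8922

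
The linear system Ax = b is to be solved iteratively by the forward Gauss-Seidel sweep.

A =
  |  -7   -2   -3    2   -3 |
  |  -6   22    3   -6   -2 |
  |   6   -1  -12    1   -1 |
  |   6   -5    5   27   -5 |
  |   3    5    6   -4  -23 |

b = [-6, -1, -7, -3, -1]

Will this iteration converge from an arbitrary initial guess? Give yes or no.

yes

A = D + L + U where D = diag(-7, 22, -12, 27, -23).
GS T = -(D+L)⁻¹U: row 0 first, T[0,2] = -(-3)/(-7) = -0.4286; later rows by forward substitution.
  T[0,:] = [+0.0000  -0.2857  -0.4286  +0.2857  -0.4286]
  T[1,:] = [+0.0000  -0.0779  -0.2532  +0.3506  -0.0260]
  T[2,:] = [+0.0000  -0.1364  -0.1932  +0.1970  -0.2955]
  T[3,:] = [+0.0000  +0.0743  +0.0841  -0.0350  +0.3303]
  T[4,:] = [+0.0000  -0.1027  -0.1760  +0.1710  -0.1961]
moduli |λ_i(T)| = 0.6685, 0.1072, 0.0331, 0.0331, 0.0000.
spectral radius ρ = 0.6685; 0.6685 < 1 ⇒ converges.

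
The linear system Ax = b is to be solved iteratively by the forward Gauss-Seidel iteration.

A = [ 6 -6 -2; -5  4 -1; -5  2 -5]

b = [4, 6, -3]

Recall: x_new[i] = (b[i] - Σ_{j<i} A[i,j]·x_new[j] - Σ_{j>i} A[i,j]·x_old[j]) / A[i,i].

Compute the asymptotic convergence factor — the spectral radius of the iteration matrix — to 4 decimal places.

Write A = D+L+U with D = diag(6, 4, -5).
GS T = -(D+L)⁻¹U: row 0 first, T[0,1] = -(-6)/(6) = +1.0000; later rows by forward substitution.
  T[0,:] = [+0.0000 +1.0000 +0.3333]
  T[1,:] = [+0.0000 +1.2500 +0.6667]
  T[2,:] = [+0.0000 -0.5000 -0.0667]
|eigenvalues of T|: 0.9080, 0.2753, 0.0000.
ρ = 0.9080; 0.9080 < 1 ⇒ converges.

0.9080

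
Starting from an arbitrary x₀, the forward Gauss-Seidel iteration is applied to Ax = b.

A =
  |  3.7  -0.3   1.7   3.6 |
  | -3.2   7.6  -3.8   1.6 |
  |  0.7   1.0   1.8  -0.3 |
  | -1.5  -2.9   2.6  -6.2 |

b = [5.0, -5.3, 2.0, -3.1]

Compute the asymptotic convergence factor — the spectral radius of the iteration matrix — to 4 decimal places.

Write A = D+L+U with D = diag(3.7, 7.6, 1.8, -6.2).
Gauss-Seidel: T = -(D+L)⁻¹U, row 0 first, T[0,1] = -(-0.3)/(3.7) = +0.0811; later rows by forward substitution.
  T[0,:] = [+0.0000  +0.0811  -0.4595  -0.9730]
  T[1,:] = [+0.0000  +0.0341  +0.3065  -0.6202]
  T[2,:] = [+0.0000  -0.0505  +0.0084  +0.8896]
  T[3,:] = [+0.0000  -0.0568  -0.0287  +0.8985]
|roots of det(T-λI)|: 0.8892, 0.0761, 0.0242, 0.0000.
ρ = 0.8892; 0.8892 < 1, so it converges for any x₀.

0.8892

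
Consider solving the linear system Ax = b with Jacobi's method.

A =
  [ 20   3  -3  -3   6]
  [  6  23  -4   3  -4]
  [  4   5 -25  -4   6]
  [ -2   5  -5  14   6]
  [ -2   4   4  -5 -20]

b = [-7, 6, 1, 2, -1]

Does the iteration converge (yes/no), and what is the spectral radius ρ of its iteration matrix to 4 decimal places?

yes, ρ = 0.6469

Diagonal D = diag(20, 23, -25, 14, -20); L, U strict lower/upper.
Jacobi: T = -D⁻¹(L+U), T[0,4] = -(6)/(20) = -0.3000; T[0,0] = 0.
  T[0,:] = [+0.0000, -0.1500, +0.1500, +0.1500, -0.3000]
  T[1,:] = [-0.2609, +0.0000, +0.1739, -0.1304, +0.1739]
  T[2,:] = [+0.1600, +0.2000, +0.0000, -0.1600, +0.2400]
  T[3,:] = [+0.1429, -0.3571, +0.3571, +0.0000, -0.4286]
  T[4,:] = [-0.1000, +0.2000, +0.2000, -0.2500, +0.0000]
eigenvalue magnitudes: 0.6469, 0.4214, 0.2173, 0.2173, 0.1425.
spectral radius ρ = 0.6469; 0.6469 < 1, so it converges for any x₀.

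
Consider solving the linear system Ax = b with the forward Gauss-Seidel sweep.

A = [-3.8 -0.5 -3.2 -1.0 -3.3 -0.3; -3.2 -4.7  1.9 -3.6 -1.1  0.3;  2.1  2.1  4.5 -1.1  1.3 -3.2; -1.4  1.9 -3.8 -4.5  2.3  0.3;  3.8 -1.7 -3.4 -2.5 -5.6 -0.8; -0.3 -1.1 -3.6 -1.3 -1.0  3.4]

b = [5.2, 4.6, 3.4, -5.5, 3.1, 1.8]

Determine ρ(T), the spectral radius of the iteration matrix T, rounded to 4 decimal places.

Split A = D + L + U, D = diag(-3.8, -4.7, 4.5, -4.5, -5.6, 3.4).
T_GS = -(D+L)⁻¹U: row 0 first, T[0,4] = -(-3.3)/(-3.8) = -0.8684; later rows by forward substitution.
  T[0,:] = [+0.0000 -0.1316 -0.8421 -0.2632 -0.8684 -0.0789]
  T[1,:] = [+0.0000 +0.0896 +0.9776 -0.5868 +0.3572 +0.1176]
  T[2,:] = [+0.0000 +0.0196 -0.0632 +0.6411 -0.0503 +0.6931]
  T[3,:] = [+0.0000 +0.0622 +0.7282 -0.7072 +0.9746 -0.4444]
  T[4,:] = [+0.0000 -0.1562 -1.1549 -0.0739 -1.1023 -0.4545]
  T[5,:] = [+0.0000 +0.0160 +0.1138 +0.1736 +0.0341 +0.4613]
|eigenvalues of T|: 1.5937, 0.4219, 0.1781, 0.1781, 0.0039, 0.0000.
ρ(T) = max|λ| = 1.5937; 1.5937 > 1, so it fails to converge.

1.5937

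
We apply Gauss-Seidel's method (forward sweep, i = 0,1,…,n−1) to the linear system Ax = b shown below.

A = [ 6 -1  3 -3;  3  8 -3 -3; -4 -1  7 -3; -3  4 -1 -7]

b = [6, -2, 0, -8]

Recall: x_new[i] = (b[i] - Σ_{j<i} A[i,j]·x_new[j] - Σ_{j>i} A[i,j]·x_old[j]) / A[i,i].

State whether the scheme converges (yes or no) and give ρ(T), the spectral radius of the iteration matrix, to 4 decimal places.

yes, ρ = 0.9079

Write A = D+L+U with D = diag(6, 8, 7, -7).
T_GS = -(D+L)⁻¹U: row 0 first, T[0,3] = -(-3)/(6) = +0.5000; later rows by forward substitution.
  T[0,:] = [+0.0000, +0.1667, -0.5000, +0.5000]
  T[1,:] = [+0.0000, -0.0625, +0.5625, +0.1875]
  T[2,:] = [+0.0000, +0.0863, -0.2054, +0.7411]
  T[3,:] = [+0.0000, -0.1195, +0.5651, -0.2130]
moduli |λ_i(T)| = 0.9079, 0.3950, 0.0320, 0.0000.
ρ = 0.9079; 0.9079 < 1: convergent.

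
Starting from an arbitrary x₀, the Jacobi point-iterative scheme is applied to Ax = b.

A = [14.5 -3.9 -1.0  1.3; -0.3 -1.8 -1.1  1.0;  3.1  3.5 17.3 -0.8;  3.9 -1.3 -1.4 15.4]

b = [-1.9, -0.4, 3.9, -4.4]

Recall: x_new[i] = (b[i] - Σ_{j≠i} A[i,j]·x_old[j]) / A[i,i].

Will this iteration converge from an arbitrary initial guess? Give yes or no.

Write A = D+L+U with D = diag(14.5, -1.8, 17.3, 15.4).
Jacobi: T = -D⁻¹(L+U), T[3,2] = -(-1.4)/(15.4) = +0.0909; T[3,3] = 0.
  T[0,:] = [+0.0000  +0.2690  +0.0690  -0.0897]
  T[1,:] = [-0.1667  +0.0000  -0.6111  +0.5556]
  T[2,:] = [-0.1792  -0.2023  +0.0000  +0.0462]
  T[3,:] = [-0.2532  +0.0844  +0.0909  +0.0000]
moduli |λ_i(T)| = 0.4131, 0.2502, 0.2502, 0.0671.
ρ = 0.4131; 0.4131 < 1: convergent.

yes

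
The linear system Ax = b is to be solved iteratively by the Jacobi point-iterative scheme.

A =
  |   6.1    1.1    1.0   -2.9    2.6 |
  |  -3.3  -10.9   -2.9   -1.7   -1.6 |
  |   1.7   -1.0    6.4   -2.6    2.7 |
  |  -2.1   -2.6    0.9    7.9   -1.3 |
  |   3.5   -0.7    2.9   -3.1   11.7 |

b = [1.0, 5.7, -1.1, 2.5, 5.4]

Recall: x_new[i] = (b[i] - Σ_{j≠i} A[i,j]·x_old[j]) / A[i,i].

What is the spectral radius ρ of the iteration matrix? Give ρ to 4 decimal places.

Write A = D+L+U with D = diag(6.1, -10.9, 6.4, 7.9, 11.7).
T_J = -D⁻¹(L+U): T[1,2] = -(-2.9)/(-10.9) = -0.2661; T[1,1] = 0.
  T[0,:] = [+0.0000, -0.1803, -0.1639, +0.4754, -0.4262]
  T[1,:] = [-0.3028, +0.0000, -0.2661, -0.1560, -0.1468]
  T[2,:] = [-0.2656, +0.1562, +0.0000, +0.4062, -0.4219]
  T[3,:] = [+0.2658, +0.3291, -0.1139, +0.0000, +0.1646]
  T[4,:] = [-0.2991, +0.0598, -0.2479, +0.2650, +0.0000]
|eigenvalues of T|: 0.8492, 0.4113, 0.3865, 0.3865, 0.3113.
ρ = 0.8492; 0.8492 < 1, so it converges for any x₀.

0.8492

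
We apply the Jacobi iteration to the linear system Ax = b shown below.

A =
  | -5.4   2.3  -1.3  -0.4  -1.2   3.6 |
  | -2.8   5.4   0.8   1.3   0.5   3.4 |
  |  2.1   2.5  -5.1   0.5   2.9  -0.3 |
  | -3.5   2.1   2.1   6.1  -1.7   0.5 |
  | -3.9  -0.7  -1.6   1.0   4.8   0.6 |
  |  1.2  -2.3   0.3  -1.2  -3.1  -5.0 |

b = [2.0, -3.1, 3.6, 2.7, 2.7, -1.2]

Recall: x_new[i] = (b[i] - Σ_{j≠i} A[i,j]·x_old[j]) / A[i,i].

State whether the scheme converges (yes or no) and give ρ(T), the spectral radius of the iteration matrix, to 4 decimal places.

Diagonal D = diag(-5.4, 5.4, -5.1, 6.1, 4.8, -5); L, U strict lower/upper.
Jacobi T = -D⁻¹(L+U): T[5,0] = -(1.2)/(-5) = +0.2400; T[5,5] = 0.
  T[0,:] = [+0.0000  +0.4259  -0.2407  -0.0741  -0.2222  +0.6667]
  T[1,:] = [+0.5185  +0.0000  -0.1481  -0.2407  -0.0926  -0.6296]
  T[2,:] = [+0.4118  +0.4902  +0.0000  +0.0980  +0.5686  -0.0588]
  T[3,:] = [+0.5738  -0.3443  -0.3443  +0.0000  +0.2787  -0.0820]
  T[4,:] = [+0.8125  +0.1458  +0.3333  -0.2083  +0.0000  -0.1250]
  T[5,:] = [+0.2400  -0.4600  +0.0600  -0.2400  -0.6200  +0.0000]
eigenvalue magnitudes: 1.2132, 0.8188, 0.8188, 0.4866, 0.1459, 0.1459.
ρ(T) = max|λ| = 1.2132; 1.2132 > 1, so it fails to converge.

no, ρ = 1.2132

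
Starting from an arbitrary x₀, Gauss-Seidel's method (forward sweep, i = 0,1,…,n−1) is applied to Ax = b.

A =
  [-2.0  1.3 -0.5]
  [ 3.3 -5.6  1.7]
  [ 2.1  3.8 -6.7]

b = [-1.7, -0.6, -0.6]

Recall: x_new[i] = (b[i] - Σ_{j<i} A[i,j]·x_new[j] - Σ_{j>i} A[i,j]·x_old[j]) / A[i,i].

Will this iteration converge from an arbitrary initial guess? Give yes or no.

Split A = D + L + U, D = diag(-2, -5.6, -6.7).
GS T = -(D+L)⁻¹U: row 0 first, T[0,2] = -(-0.5)/(-2) = -0.2500; later rows by forward substitution.
  T[0,:] = [+0.0000, +0.6500, -0.2500]
  T[1,:] = [+0.0000, +0.3830, +0.1562]
  T[2,:] = [+0.0000, +0.4210, +0.0103]
moduli |λ_i(T)| = 0.5137, 0.1204, 0.0000.
spectral radius ρ = 0.5137; 0.5137 < 1 ⇒ converges.

yes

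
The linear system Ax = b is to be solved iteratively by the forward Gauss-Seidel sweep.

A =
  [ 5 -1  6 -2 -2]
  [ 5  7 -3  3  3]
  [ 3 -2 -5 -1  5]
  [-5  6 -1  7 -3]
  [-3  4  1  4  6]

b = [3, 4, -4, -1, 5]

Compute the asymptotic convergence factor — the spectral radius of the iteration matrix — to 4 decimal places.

1.3230

Let D = diag(5, 7, -5, 7, 6); L, U the strict triangles.
Gauss-Seidel: T = -(D+L)⁻¹U, row 0 first, T[0,3] = -(-2)/(5) = +0.4000; later rows by forward substitution.
  T[0,:] = [+0.0000, +0.2000, -1.2000, +0.4000, +0.4000]
  T[1,:] = [+0.0000, -0.1429, +1.2857, -0.7143, -0.7143]
  T[2,:] = [+0.0000, +0.1771, -1.2343, +0.3257, +1.5257]
  T[3,:] = [+0.0000, +0.2906, -2.1355, +0.9445, +1.5445]
  T[4,:] = [+0.0000, -0.0280, +0.1722, -0.0078, -0.6078]
|λ(T)| sorted: 1.3230, 0.4524, 0.2004, 0.0306, 0.0000.
ρ = 1.3230; 1.3230 > 1: divergent.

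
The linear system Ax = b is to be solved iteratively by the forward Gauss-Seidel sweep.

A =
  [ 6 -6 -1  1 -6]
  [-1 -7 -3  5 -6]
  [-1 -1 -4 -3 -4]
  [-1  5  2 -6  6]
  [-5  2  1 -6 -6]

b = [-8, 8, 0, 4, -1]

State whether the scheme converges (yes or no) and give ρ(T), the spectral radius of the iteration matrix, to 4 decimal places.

no, ρ = 1.4182

Diagonal D = diag(6, -7, -4, -6, -6); L, U strict lower/upper.
GS T = -(D+L)⁻¹U: row 0 first, T[0,3] = -(1)/(6) = -0.1667; later rows by forward substitution.
  T[0,:] = [+0.0000 +1.0000 +0.1667 -0.1667 +1.0000]
  T[1,:] = [+0.0000 -0.1429 -0.4524 +0.7381 -1.0000]
  T[2,:] = [+0.0000 -0.2143 +0.0714 -0.8929 -1.0000]
  T[3,:] = [+0.0000 -0.3571 -0.3810 +0.3452 -0.3333]
  T[4,:] = [+0.0000 -0.5595 +0.1032 -0.1091 -1.0000]
|λ(T)| sorted: 1.4182, 0.6780, 0.6780, 0.4109, 0.0000.
ρ(T) = max|λ| = 1.4182; 1.4182 > 1: divergent.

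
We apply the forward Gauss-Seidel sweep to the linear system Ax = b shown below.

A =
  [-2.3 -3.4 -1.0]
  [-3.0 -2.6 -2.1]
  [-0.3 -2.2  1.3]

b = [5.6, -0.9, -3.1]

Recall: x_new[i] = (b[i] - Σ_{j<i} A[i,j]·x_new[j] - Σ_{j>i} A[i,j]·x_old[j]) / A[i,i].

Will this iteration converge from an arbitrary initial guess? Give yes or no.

no

Let D = diag(-2.3, -2.6, 1.3); L, U the strict triangles.
GS T = -(D+L)⁻¹U: row 0 first, T[0,2] = -(-1)/(-2.3) = -0.4348; later rows by forward substitution.
  T[0,:] = [+0.0000 -1.4783 -0.4348]
  T[1,:] = [+0.0000 +1.7057 -0.3060]
  T[2,:] = [+0.0000 +2.5454 -0.6182]
moduli |λ_i(T)| = 1.2995, 0.2120, 0.0000.
spectral radius ρ = 1.2995; 1.2995 > 1 ⇒ diverges.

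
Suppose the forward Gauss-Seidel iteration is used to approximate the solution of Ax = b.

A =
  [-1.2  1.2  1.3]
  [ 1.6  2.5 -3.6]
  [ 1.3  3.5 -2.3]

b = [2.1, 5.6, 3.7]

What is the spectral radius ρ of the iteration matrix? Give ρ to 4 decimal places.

Let D = diag(-1.2, 2.5, -2.3); L, U the strict triangles.
T_GS = -(D+L)⁻¹U: row 0 first, T[0,1] = -(1.2)/(-1.2) = +1.0000; later rows by forward substitution.
  T[0,:] = [+0.0000 +1.0000 +1.0833]
  T[1,:] = [+0.0000 -0.6400 +0.7467]
  T[2,:] = [+0.0000 -0.4087 +1.7486]
moduli |λ_i(T)| = 1.6131, 0.5046, 0.0000.
spectral radius ρ = 1.6131; 1.6131 > 1: divergent.

1.6131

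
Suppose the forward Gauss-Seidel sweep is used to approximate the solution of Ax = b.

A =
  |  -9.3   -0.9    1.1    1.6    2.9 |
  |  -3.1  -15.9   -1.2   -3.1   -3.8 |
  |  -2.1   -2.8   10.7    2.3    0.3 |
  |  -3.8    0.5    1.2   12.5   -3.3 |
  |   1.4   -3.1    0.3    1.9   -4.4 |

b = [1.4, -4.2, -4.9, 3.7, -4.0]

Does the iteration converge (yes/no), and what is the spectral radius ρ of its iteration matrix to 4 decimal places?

Write A = D+L+U with D = diag(-9.3, -15.9, 10.7, 12.5, -4.4).
Gauss-Seidel: T = -(D+L)⁻¹U, row 0 first, T[0,2] = -(1.1)/(-9.3) = +0.1183; later rows by forward substitution.
  T[0,:] = [+0.0000  -0.0968  +0.1183  +0.1720  +0.3118]
  T[1,:] = [+0.0000  +0.0189  -0.0985  -0.2285  -0.2998]
  T[2,:] = [+0.0000  -0.0141  -0.0026  -0.2410  -0.0453]
  T[3,:] = [+0.0000  -0.0288  +0.0401  +0.0846  +0.3751]
  T[4,:] = [+0.0000  -0.0575  +0.1242  +0.2358  +0.4693]
eigenvalue magnitudes: 0.6338, 0.1254, 0.0820, 0.0202, 0.0000.
ρ = 0.6338; 0.6338 < 1, so it converges for any x₀.

yes, ρ = 0.6338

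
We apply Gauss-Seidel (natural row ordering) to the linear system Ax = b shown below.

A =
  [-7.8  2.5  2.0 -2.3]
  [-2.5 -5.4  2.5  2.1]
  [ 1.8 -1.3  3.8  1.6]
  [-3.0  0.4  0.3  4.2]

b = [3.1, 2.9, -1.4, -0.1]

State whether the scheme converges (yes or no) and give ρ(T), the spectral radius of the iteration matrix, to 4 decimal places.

yes, ρ = 0.5650

A = D + L + U where D = diag(-7.8, -5.4, 3.8, 4.2).
Gauss-Seidel: T = -(D+L)⁻¹U, row 0 first, T[0,3] = -(-2.3)/(-7.8) = -0.2949; later rows by forward substitution.
  T[0,:] = [+0.0000 +0.3205 +0.2564 -0.2949]
  T[1,:] = [+0.0000 -0.1484 +0.3443 +0.5254]
  T[2,:] = [+0.0000 -0.2026 -0.0037 -0.1016]
  T[3,:] = [+0.0000 +0.2575 +0.1506 -0.2534]
|λ(T)| sorted: 0.5650, 0.2810, 0.2810, 0.0000.
ρ(T) = max|λ| = 0.5650; 0.5650 < 1 ⇒ converges.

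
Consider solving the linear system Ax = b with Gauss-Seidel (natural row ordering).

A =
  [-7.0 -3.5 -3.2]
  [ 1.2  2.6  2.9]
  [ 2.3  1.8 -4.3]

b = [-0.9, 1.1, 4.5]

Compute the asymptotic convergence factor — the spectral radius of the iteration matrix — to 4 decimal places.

Diagonal D = diag(-7, 2.6, -4.3); L, U strict lower/upper.
Gauss-Seidel: T = -(D+L)⁻¹U, row 0 first, T[0,1] = -(-3.5)/(-7) = -0.5000; later rows by forward substitution.
  T[0,:] = [+0.0000, -0.5000, -0.4571]
  T[1,:] = [+0.0000, +0.2308, -0.9044]
  T[2,:] = [+0.0000, -0.1708, -0.6231]
moduli |λ_i(T)| = 0.7765, 0.3842, 0.0000.
ρ = 0.7765; 0.7765 < 1 ⇒ converges.

0.7765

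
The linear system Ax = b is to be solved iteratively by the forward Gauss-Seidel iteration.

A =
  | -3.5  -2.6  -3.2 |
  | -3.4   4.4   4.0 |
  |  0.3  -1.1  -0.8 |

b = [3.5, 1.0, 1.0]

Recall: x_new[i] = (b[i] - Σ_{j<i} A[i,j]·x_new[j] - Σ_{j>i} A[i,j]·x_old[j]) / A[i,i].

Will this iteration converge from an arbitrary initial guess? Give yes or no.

Split A = D + L + U, D = diag(-3.5, 4.4, -0.8).
GS T = -(D+L)⁻¹U: row 0 first, T[0,1] = -(-2.6)/(-3.5) = -0.7429; later rows by forward substitution.
  T[0,:] = [+0.0000  -0.7429  -0.9143]
  T[1,:] = [+0.0000  -0.5740  -1.6156]
  T[2,:] = [+0.0000  +0.5107  +1.8786]
|λ(T)| sorted: 1.4761, 0.1716, 0.0000.
ρ = 1.4761; 1.4761 > 1 ⇒ diverges.

no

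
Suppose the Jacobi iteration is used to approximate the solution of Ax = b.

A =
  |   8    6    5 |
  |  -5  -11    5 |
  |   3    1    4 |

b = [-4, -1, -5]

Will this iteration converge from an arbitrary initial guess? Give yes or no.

A = D + L + U where D = diag(8, -11, 4).
Jacobi T = -D⁻¹(L+U): T[2,1] = -(1)/(4) = -0.2500; T[2,2] = 0.
  T[0,:] = [+0.0000, -0.7500, -0.6250]
  T[1,:] = [-0.4545, +0.0000, +0.4545]
  T[2,:] = [-0.7500, -0.2500, +0.0000]
moduli |λ_i(T)| = 0.9442, 0.6374, 0.3068.
ρ = 0.9442; 0.9442 < 1, so it converges for any x₀.

yes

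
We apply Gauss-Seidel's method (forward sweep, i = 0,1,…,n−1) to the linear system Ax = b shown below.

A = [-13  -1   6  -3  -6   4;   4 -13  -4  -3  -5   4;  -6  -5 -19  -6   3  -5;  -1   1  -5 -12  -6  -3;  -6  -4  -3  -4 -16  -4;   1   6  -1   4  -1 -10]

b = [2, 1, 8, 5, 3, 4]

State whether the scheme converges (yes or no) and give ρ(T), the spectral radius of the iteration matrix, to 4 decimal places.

Let D = diag(-13, -13, -19, -12, -16, -10); L, U the strict triangles.
T_GS = -(D+L)⁻¹U: row 0 first, T[0,2] = -(6)/(-13) = +0.4615; later rows by forward substitution.
  T[0,:] = [+0.0000 -0.0769 +0.4615 -0.2308 -0.4615 +0.3077]
  T[1,:] = [+0.0000 -0.0237 -0.1657 -0.3018 -0.5266 +0.4024]
  T[2,:] = [+0.0000 +0.0305 -0.1021 -0.1635 +0.4422 -0.4662]
  T[3,:] = [+0.0000 -0.0083 -0.0097 +0.0622 -0.6897 -0.0479]
  T[4,:] = [+0.0000 +0.0311 -0.1101 +0.1771 +0.3942 -0.3666]
  T[5,:] = [+0.0000 -0.0314 -0.0359 -0.1806 -0.7217 +0.3363]
|roots of det(T-λI)|: 0.6165, 0.3112, 0.2657, 0.2657, 0.0069, 0.0000.
ρ(T) = max|λ| = 0.6165; 0.6165 < 1, so it converges for any x₀.

yes, ρ = 0.6165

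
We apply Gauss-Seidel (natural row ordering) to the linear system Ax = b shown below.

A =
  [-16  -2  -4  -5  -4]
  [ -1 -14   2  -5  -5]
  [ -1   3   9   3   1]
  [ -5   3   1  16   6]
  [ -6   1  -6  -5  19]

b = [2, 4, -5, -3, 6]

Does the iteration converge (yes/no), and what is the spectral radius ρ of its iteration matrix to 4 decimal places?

yes, ρ = 0.5078

A = D + L + U where D = diag(-16, -14, 9, 16, 19).
Gauss-Seidel: T = -(D+L)⁻¹U, row 0 first, T[0,1] = -(-2)/(-16) = -0.1250; later rows by forward substitution.
  T[0,:] = [+0.0000  -0.1250  -0.2500  -0.3125  -0.2500]
  T[1,:] = [+0.0000  +0.0089  +0.1607  -0.3348  -0.3393]
  T[2,:] = [+0.0000  -0.0169  -0.0813  -0.2564  -0.0258]
  T[3,:] = [+0.0000  -0.0397  -0.1032  -0.0188  -0.3879]
  T[4,:] = [+0.0000  -0.0557  -0.1402  -0.1670  -0.1713]
eigenvalue magnitudes: 0.5078, 0.1731, 0.1731, 0.0464, 0.0000.
ρ(T) = max|λ| = 0.5078; 0.5078 < 1 ⇒ converges.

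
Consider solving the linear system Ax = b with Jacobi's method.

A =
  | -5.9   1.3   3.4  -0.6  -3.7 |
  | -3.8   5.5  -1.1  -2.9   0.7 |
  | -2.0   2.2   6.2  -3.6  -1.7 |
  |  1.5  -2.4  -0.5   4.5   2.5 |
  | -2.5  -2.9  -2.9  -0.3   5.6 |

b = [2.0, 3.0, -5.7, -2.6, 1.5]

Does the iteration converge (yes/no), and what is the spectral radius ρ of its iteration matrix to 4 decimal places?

no, ρ = 1.1618

A = D + L + U where D = diag(-5.9, 5.5, 6.2, 4.5, 5.6).
Jacobi: T = -D⁻¹(L+U), T[3,2] = -(-0.5)/(4.5) = +0.1111; T[3,3] = 0.
  T[0,:] = [+0.0000 +0.2203 +0.5763 -0.1017 -0.6271]
  T[1,:] = [+0.6909 +0.0000 +0.2000 +0.5273 -0.1273]
  T[2,:] = [+0.3226 -0.3548 +0.0000 +0.5806 +0.2742]
  T[3,:] = [-0.3333 +0.5333 +0.1111 +0.0000 -0.5556]
  T[4,:] = [+0.4464 +0.5179 +0.5179 +0.0536 +0.0000]
|eigenvalues of T|: 1.1618, 0.7009, 0.7009, 0.3606, 0.3606.
ρ = 1.1618; 1.1618 > 1 ⇒ diverges.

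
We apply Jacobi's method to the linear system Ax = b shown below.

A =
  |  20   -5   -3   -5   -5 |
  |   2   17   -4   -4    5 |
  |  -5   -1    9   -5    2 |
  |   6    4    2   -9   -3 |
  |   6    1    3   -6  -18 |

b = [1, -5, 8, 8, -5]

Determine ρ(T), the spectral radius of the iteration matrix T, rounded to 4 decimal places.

0.8500

Let D = diag(20, 17, 9, -9, -18); L, U the strict triangles.
Jacobi: T = -D⁻¹(L+U), T[2,3] = -(-5)/(9) = +0.5556; T[2,2] = 0.
  T[0,:] = [+0.0000, +0.2500, +0.1500, +0.2500, +0.2500]
  T[1,:] = [-0.1176, +0.0000, +0.2353, +0.2353, -0.2941]
  T[2,:] = [+0.5556, +0.1111, +0.0000, +0.5556, -0.2222]
  T[3,:] = [+0.6667, +0.4444, +0.2222, +0.0000, -0.3333]
  T[4,:] = [+0.3333, +0.0556, +0.1667, -0.3333, +0.0000]
eigenvalue magnitudes: 0.8500, 0.7028, 0.3608, 0.3608, 0.2903.
spectral radius ρ = 0.8500; 0.8500 < 1: convergent.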